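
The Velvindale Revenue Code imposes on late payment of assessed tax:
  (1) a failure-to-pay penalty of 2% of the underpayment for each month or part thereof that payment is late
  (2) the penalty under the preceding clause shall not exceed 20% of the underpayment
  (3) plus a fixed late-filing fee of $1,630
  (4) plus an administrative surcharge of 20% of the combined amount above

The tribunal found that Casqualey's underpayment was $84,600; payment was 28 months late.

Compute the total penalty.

$22,260

Accrued rate: 2% × 28 = 56%, capped at 20% → 20%
Failure-to-pay penalty: 20% of $84,600 = $16,920
Penalty before surcharge: $16,920 + $1,630 = $18,550
Administrative surcharge: 20% of $18,550 = $3,710
Total penalty: $18,550 + $3,710 = $22,260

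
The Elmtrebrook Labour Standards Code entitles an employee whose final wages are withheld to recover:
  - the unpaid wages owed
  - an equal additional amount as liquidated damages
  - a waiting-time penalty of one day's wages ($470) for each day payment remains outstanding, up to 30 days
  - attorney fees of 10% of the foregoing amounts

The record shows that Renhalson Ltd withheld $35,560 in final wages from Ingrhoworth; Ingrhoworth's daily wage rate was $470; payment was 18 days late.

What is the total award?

Liquidated damages (equal amount): $35,560
Penalty days: min(18, 30) = 18
Waiting-time penalty: 18 × $470 = $8,460
Subtotal: $35,560 + $35,560 + $8,460 = $79,580
Attorney fees: 10% of $79,580 = $7,958
Total award: $79,580 + $7,958 = $87,538

$87,538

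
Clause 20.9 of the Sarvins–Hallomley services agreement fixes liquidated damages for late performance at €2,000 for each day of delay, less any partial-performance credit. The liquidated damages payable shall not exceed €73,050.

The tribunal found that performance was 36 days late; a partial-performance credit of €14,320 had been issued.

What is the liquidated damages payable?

Per-day damages: 36 × €2,000 = €72,000
Less partial-performance credit: €72,000 − €14,320 = €57,680
Cap at €73,050: €57,680 is within the cap, no reduction.

Liquidated damages: €57,680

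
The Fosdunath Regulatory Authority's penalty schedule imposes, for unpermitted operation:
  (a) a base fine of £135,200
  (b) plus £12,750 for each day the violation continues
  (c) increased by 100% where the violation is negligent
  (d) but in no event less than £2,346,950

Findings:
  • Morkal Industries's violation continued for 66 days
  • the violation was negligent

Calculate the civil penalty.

Per-day component: 66 × £12,750 = £841,500
Base plus per-day: £135,200 + £841,500 = £976,700
Enhancement: 100% of £976,700 = £976,700
Enhanced fine: £976,700 + £976,700 = £1,953,400
Minimum £2,346,950: £1,953,400 is below the minimum → £2,346,950

£2,346,950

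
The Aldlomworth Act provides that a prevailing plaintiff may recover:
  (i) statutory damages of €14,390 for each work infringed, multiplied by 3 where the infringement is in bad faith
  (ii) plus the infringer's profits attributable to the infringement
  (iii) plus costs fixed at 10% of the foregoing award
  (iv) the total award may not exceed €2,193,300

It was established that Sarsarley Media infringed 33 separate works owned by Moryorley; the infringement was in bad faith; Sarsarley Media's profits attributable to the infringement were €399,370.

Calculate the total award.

Statutory damages: 33 × €14,390 = €474,870
Trebled: 3 × €474,870 = €1,424,610
Combined award: €1,424,610 + €399,370 = €1,823,980
Costs: 10% of €1,823,980 = €182,398
Award plus costs: €1,823,980 + €182,398 = €2,006,378
Cap at €2,193,300: €2,006,378 is within the cap, no reduction.

€2,006,378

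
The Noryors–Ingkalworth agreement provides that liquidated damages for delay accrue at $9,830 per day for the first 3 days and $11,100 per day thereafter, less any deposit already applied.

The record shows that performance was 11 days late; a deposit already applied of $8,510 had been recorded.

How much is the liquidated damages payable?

Liquidated damages: $109,780

First 3 days: 3 × $9,830 = $29,490
Remaining days: (11 − 3) × $11,100 = $88,800
Accrued per-day damages: $29,490 + $88,800 = $118,290
Less deposit already applied: $118,290 − $8,510 = $109,780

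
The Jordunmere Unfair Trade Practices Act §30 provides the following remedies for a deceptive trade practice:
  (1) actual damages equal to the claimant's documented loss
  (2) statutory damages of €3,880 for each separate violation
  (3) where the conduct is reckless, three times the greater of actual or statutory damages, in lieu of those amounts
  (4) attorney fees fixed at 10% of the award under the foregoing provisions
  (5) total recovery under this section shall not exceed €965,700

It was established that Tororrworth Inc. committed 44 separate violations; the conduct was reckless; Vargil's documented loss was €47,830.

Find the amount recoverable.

Statutory damages: 44 × €3,880 = €170,720
Greater of actual damages (€47,830) or statutory damages (€170,720): €170,720
Trebled: 3 × €170,720 = €512,160
Attorney fees: 10% of €512,160 = €51,216
Total before cap: €512,160 + €51,216 = €563,376
Cap at €965,700: €563,376 is within the cap, no reduction.

Total recovery: €563,376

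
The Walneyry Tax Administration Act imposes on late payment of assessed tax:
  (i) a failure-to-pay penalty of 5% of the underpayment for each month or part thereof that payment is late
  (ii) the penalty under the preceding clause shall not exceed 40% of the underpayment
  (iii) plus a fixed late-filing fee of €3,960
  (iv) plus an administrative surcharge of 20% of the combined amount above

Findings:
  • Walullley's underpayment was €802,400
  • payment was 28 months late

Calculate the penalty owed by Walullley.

Penalty: €389,904

Accrued rate: 5% × 28 = 140%, capped at 40% → 40%
Failure-to-pay penalty: 40% of €802,400 = €320,960
Penalty before surcharge: €320,960 + €3,960 = €324,920
Administrative surcharge: 20% of €324,920 = €64,984
Total penalty: €324,920 + €64,984 = €389,904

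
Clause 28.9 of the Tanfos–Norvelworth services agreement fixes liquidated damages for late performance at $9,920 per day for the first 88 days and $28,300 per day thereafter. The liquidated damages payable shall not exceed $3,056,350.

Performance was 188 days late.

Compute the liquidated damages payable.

First 88 days: 88 × $9,920 = $872,960
Remaining days: (188 − 88) × $28,300 = $2,830,000
Accrued per-day damages: $872,960 + $2,830,000 = $3,702,960
Cap at $3,056,350: $3,702,960 exceeds the cap → $3,056,350

$3,056,350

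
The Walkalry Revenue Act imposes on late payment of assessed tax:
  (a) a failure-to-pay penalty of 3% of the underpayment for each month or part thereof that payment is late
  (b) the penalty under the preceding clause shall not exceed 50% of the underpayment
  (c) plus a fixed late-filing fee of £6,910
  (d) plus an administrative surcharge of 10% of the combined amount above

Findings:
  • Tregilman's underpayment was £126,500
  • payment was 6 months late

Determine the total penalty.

Accrued rate: 3% × 6 = 18%, capped at 50% → 18%
Failure-to-pay penalty: 18% of £126,500 = £22,770
Penalty before surcharge: £22,770 + £6,910 = £29,680
Administrative surcharge: 10% of £29,680 = £2,968
Total penalty: £29,680 + £2,968 = £32,648

£32,648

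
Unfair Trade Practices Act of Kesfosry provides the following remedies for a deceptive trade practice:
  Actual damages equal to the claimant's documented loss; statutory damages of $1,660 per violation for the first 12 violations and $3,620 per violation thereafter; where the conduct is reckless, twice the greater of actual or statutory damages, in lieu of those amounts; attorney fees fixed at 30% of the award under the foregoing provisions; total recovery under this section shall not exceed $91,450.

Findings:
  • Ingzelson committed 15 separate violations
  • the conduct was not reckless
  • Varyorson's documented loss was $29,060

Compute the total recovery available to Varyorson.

$77,792

First 12 violations: 12 × $1,660 = $19,920
Remaining violations: (15 − 12) × $3,620 = $10,860
Statutory damages: $19,920 + $10,860 = $30,780
Conduct not reckless: the in-lieu enhancement does not apply.
Actual plus statutory damages: $29,060 + $30,780 = $59,840
Attorney fees: 30% of $59,840 = $17,952
Total before cap: $59,840 + $17,952 = $77,792
Cap at $91,450: $77,792 is within the cap, no reduction.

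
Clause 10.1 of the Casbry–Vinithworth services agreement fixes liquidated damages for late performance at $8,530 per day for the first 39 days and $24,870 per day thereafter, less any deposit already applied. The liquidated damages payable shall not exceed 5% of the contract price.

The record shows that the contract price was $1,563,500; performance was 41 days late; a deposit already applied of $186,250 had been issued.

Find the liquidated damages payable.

First 39 days: 39 × $8,530 = $332,670
Remaining days: (41 − 39) × $24,870 = $49,740
Accrued per-day damages: $332,670 + $49,740 = $382,410
Less deposit already applied: $382,410 − $186,250 = $196,160
Cap: 5% of $1,563,500 = $78,175
Cap at $78,175: $196,160 exceeds the cap → $78,175

$78,175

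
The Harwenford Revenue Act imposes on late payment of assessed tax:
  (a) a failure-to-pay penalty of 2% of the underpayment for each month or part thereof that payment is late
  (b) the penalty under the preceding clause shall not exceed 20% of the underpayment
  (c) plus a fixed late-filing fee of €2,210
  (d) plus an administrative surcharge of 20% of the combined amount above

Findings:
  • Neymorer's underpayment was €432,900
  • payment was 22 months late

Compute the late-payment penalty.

Accrued rate: 2% × 22 = 44%, capped at 20% → 20%
Failure-to-pay penalty: 20% of €432,900 = €86,580
Penalty before surcharge: €86,580 + €2,210 = €88,790
Administrative surcharge: 20% of €88,790 = €17,758
Total penalty: €88,790 + €17,758 = €106,548

€106,548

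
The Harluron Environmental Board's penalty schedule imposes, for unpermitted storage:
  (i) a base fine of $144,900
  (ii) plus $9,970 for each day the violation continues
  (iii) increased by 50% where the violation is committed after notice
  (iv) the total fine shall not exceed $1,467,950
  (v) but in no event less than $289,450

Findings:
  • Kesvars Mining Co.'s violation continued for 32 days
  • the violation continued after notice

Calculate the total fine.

$695,910

Per-day component: 32 × $9,970 = $319,040
Base plus per-day: $144,900 + $319,040 = $463,940
Enhancement: 50% of $463,940 = $231,970
Enhanced fine: $463,940 + $231,970 = $695,910
Cap at $1,467,950: $695,910 is within the cap, no reduction.
Minimum $289,450: $695,910 meets the minimum, no increase.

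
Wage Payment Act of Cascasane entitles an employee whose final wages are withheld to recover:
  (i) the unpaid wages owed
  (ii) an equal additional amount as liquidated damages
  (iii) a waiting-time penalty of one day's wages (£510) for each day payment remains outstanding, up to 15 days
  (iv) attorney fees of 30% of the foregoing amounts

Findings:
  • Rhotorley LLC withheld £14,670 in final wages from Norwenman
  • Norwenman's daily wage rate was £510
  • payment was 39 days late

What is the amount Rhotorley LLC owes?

Liquidated damages (equal amount): £14,670
Penalty days: min(39, 15) = 15
Waiting-time penalty: 15 × £510 = £7,650
Subtotal: £14,670 + £14,670 + £7,650 = £36,990
Attorney fees: 30% of £36,990 = £11,097
Total award: £36,990 + £11,097 = £48,087

£48,087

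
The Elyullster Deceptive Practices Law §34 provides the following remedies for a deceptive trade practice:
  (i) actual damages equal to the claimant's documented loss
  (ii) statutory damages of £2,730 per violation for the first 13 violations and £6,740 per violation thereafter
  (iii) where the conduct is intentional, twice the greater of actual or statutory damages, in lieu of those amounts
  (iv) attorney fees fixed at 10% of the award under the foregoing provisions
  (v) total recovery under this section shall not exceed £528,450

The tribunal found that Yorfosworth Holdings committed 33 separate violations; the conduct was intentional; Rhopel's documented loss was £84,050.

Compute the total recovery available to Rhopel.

£374,638

First 13 violations: 13 × £2,730 = £35,490
Remaining violations: (33 − 13) × £6,740 = £134,800
Statutory damages: £35,490 + £134,800 = £170,290
Greater of actual damages (£84,050) or statutory damages (£170,290): £170,290
Doubled: 2 × £170,290 = £340,580
Attorney fees: 10% of £340,580 = £34,058
Total before cap: £340,580 + £34,058 = £374,638
Cap at £528,450: £374,638 is within the cap, no reduction.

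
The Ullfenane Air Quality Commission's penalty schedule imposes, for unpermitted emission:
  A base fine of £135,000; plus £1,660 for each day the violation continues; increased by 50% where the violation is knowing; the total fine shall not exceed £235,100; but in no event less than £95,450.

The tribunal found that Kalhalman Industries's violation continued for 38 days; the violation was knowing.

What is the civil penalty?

£235,100

Per-day component: 38 × £1,660 = £63,080
Base plus per-day: £135,000 + £63,080 = £198,080
Enhancement: 50% of £198,080 = £99,040
Enhanced fine: £198,080 + £99,040 = £297,120
Cap at £235,100: £297,120 exceeds the cap → £235,100
Minimum £95,450: £235,100 meets the minimum, no increase.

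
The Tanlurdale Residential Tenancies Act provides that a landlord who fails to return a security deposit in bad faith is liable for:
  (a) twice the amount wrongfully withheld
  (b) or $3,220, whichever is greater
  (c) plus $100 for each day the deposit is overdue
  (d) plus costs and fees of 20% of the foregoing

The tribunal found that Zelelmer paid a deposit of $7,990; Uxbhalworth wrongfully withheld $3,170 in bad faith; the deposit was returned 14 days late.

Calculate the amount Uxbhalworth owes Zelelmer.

Doubled: 2 × $3,170 = $6,340
Minimum $3,220: $6,340 meets the minimum, no increase.
Late-return penalty: 14 × $100 = $1,400
Damages plus late penalty: $6,340 + $1,400 = $7,740
Costs and fees: 20% of $7,740 = $1,548
Total recovery: $7,740 + $1,548 = $9,288

$9,288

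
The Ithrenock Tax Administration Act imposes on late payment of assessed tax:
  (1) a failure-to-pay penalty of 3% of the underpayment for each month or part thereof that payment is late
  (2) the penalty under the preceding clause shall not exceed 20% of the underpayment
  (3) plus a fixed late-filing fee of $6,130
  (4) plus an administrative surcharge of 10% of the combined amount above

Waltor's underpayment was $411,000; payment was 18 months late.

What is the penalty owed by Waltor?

$97,163

Accrued rate: 3% × 18 = 54%, capped at 20% → 20%
Failure-to-pay penalty: 20% of $411,000 = $82,200
Penalty before surcharge: $82,200 + $6,130 = $88,330
Administrative surcharge: 10% of $88,330 = $8,833
Total penalty: $88,330 + $8,833 = $97,163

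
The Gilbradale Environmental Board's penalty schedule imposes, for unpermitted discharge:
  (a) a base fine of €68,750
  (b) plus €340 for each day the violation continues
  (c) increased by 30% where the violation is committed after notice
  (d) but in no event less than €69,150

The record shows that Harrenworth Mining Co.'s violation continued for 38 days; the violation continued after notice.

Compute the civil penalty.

Per-day component: 38 × €340 = €12,920
Base plus per-day: €68,750 + €12,920 = €81,670
Enhancement: 30% of €81,670 = €24,501
Enhanced fine: €81,670 + €24,501 = €106,171
Minimum €69,150: €106,171 meets the minimum, no increase.

€106,171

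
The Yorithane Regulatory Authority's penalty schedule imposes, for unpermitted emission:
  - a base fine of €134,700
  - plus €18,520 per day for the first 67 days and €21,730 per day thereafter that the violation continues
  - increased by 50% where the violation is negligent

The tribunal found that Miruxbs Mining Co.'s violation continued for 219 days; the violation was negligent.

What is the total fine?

€7,017,750

First 67 days: 67 × €18,520 = €1,240,840
Remaining days: (219 − 67) × €21,730 = €3,302,960
Per-day component: €1,240,840 + €3,302,960 = €4,543,800
Base plus per-day: €134,700 + €4,543,800 = €4,678,500
Enhancement: 50% of €4,678,500 = €2,339,250
Enhanced fine: €4,678,500 + €2,339,250 = €7,017,750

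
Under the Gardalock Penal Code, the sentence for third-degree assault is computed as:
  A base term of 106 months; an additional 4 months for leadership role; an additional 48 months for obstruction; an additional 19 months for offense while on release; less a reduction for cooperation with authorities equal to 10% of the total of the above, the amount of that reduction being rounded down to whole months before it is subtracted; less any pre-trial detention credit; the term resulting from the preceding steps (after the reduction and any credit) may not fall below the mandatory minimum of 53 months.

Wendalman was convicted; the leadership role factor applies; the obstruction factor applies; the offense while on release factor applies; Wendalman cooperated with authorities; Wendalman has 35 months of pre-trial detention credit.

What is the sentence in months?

125 months

Leadership role enhancement: +4 months
Obstruction enhancement: +48 months
Offense while on release enhancement: +19 months
Adjusted term: 106 months + 4 months + 48 months + 19 months = 177 months
Cooperation with authorities reduction: 10% of 177 months = 17 months (rounded down)
After reduction: 177 − 17 = 160 months
Less pre-trial detention credit: 160 months − 35 months = 125 months
Minimum 53 months: 125 months meets the minimum, no increase.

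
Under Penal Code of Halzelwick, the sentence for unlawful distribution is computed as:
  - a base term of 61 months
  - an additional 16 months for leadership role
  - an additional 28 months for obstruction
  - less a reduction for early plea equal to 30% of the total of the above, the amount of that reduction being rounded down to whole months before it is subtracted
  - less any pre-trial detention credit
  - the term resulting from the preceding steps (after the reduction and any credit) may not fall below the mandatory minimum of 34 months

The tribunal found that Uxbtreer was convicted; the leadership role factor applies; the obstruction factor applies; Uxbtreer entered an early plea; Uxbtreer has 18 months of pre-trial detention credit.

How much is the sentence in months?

Leadership role enhancement: +16 months
Obstruction enhancement: +28 months
Adjusted term: 61 months + 16 months + 28 months = 105 months
Early plea reduction: 30% of 105 months = 31 months (rounded down)
After reduction: 105 − 31 = 74 months
Less pre-trial detention credit: 74 months − 18 months = 56 months
Minimum 34 months: 56 months meets the minimum, no increase.

56 months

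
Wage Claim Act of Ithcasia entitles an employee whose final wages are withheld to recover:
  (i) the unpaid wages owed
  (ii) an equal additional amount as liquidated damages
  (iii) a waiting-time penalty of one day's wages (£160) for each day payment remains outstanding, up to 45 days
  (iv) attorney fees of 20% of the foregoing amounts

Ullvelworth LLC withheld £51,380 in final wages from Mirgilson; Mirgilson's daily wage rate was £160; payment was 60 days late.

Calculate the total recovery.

£131,952

Liquidated damages (equal amount): £51,380
Penalty days: min(60, 45) = 45
Waiting-time penalty: 45 × £160 = £7,200
Subtotal: £51,380 + £51,380 + £7,200 = £109,960
Attorney fees: 20% of £109,960 = £21,992
Total award: £109,960 + £21,992 = £131,952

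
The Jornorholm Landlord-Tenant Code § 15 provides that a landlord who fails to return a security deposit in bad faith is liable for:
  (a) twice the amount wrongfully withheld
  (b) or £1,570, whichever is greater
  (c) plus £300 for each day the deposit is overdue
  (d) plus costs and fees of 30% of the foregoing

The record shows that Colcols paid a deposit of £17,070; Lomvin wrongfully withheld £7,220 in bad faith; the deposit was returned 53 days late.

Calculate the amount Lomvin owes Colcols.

Doubled: 2 × £7,220 = £14,440
Minimum £1,570: £14,440 meets the minimum, no increase.
Late-return penalty: 53 × £300 = £15,900
Damages plus late penalty: £14,440 + £15,900 = £30,340
Costs and fees: 30% of £30,340 = £9,102
Total recovery: £30,340 + £9,102 = £39,442

£39,442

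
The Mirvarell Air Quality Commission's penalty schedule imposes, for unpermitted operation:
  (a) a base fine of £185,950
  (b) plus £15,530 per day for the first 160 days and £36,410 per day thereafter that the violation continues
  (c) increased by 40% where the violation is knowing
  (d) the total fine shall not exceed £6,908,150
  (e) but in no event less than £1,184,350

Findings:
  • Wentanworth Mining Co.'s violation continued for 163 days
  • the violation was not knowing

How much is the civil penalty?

First 160 days: 160 × £15,530 = £2,484,800
Remaining days: (163 − 160) × £36,410 = £109,230
Per-day component: £2,484,800 + £109,230 = £2,594,030
Base plus per-day: £185,950 + £2,594,030 = £2,779,980
The violation was not knowing: no 40% increase.
Cap at £6,908,150: £2,779,980 is within the cap, no reduction.
Minimum £1,184,350: £2,779,980 meets the minimum, no increase.

£2,779,980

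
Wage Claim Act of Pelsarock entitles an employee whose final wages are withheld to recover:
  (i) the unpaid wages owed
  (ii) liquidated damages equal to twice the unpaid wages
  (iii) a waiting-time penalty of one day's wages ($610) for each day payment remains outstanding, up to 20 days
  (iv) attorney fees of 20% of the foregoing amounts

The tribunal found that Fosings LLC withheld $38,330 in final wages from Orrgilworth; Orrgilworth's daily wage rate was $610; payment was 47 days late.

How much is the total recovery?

$152,628

Doubled: 2 × $38,330 = $76,660
Penalty days: min(47, 20) = 20
Waiting-time penalty: 20 × $610 = $12,200
Subtotal: $38,330 + $76,660 + $12,200 = $127,190
Attorney fees: 20% of $127,190 = $25,438
Total award: $127,190 + $25,438 = $152,628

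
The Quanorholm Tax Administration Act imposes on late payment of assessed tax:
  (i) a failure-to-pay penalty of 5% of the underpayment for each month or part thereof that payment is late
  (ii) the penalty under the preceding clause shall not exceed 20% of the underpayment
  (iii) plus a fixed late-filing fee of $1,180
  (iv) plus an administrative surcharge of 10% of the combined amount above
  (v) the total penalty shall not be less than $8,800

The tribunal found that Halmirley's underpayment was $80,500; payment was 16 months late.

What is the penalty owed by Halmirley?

$19,008

Accrued rate: 5% × 16 = 80%, capped at 20% → 20%
Failure-to-pay penalty: 20% of $80,500 = $16,100
Penalty before surcharge: $16,100 + $1,180 = $17,280
Administrative surcharge: 10% of $17,280 = $1,728
Total penalty: $17,280 + $1,728 = $19,008
Minimum $8,800: $19,008 meets the minimum, no increase.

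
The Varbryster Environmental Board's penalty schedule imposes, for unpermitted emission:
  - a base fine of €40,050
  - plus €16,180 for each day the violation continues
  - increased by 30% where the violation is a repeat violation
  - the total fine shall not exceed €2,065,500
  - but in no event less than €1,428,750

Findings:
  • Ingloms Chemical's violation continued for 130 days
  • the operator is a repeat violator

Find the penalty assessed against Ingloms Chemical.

€2,065,500

Per-day component: 130 × €16,180 = €2,103,400
Base plus per-day: €40,050 + €2,103,400 = €2,143,450
Enhancement: 30% of €2,143,450 = €643,035
Enhanced fine: €2,143,450 + €643,035 = €2,786,485
Cap at €2,065,500: €2,786,485 exceeds the cap → €2,065,500
Minimum €1,428,750: €2,065,500 meets the minimum, no increase.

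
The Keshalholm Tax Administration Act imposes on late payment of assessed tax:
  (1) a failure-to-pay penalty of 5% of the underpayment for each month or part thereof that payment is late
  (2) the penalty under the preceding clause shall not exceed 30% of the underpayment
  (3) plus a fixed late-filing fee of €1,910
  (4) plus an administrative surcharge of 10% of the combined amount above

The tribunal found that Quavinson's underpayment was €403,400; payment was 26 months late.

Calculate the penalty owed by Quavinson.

€135,223

Accrued rate: 5% × 26 = 130%, capped at 30% → 30%
Failure-to-pay penalty: 30% of €403,400 = €121,020
Penalty before surcharge: €121,020 + €1,910 = €122,930
Administrative surcharge: 10% of €122,930 = €12,293
Total penalty: €122,930 + €12,293 = €135,223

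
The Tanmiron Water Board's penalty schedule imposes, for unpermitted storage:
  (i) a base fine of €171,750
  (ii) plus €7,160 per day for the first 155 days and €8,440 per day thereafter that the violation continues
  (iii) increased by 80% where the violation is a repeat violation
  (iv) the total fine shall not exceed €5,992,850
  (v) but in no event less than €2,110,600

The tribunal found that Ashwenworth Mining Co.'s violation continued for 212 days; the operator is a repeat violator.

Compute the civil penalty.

First 155 days: 155 × €7,160 = €1,109,800
Remaining days: (212 − 155) × €8,440 = €481,080
Per-day component: €1,109,800 + €481,080 = €1,590,880
Base plus per-day: €171,750 + €1,590,880 = €1,762,630
Enhancement: 80% of €1,762,630 = €1,410,104
Enhanced fine: €1,762,630 + €1,410,104 = €3,172,734
Cap at €5,992,850: €3,172,734 is within the cap, no reduction.
Minimum €2,110,600: €3,172,734 meets the minimum, no increase.

€3,172,734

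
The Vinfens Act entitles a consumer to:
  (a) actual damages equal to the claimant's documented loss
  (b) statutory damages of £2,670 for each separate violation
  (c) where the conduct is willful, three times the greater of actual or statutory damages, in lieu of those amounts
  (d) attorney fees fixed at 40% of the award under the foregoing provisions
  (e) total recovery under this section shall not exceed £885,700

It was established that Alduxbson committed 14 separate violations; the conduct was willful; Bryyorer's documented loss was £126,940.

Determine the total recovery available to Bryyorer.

Statutory damages: 14 × £2,670 = £37,380
Greater of actual damages (£126,940) or statutory damages (£37,380): £126,940
Trebled: 3 × £126,940 = £380,820
Attorney fees: 40% of £380,820 = £152,328
Total before cap: £380,820 + £152,328 = £533,148
Cap at £885,700: £533,148 is within the cap, no reduction.

£533,148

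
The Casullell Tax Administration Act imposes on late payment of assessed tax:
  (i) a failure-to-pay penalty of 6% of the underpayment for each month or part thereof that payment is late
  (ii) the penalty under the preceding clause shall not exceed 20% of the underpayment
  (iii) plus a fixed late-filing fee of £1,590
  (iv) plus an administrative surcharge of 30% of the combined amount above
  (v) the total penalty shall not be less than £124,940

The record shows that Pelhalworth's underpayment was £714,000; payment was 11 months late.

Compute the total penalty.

£187,707

Accrued rate: 6% × 11 = 66%, capped at 20% → 20%
Failure-to-pay penalty: 20% of £714,000 = £142,800
Penalty before surcharge: £142,800 + £1,590 = £144,390
Administrative surcharge: 30% of £144,390 = £43,317
Total penalty: £144,390 + £43,317 = £187,707
Minimum £124,940: £187,707 meets the minimum, no increase.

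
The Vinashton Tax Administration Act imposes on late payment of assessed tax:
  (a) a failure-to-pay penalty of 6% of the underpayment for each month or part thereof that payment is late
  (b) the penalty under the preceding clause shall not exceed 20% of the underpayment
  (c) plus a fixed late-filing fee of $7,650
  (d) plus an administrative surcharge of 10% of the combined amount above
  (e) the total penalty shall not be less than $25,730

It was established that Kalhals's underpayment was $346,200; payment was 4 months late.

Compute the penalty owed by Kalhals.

Accrued rate: 6% × 4 = 24%, capped at 20% → 20%
Failure-to-pay penalty: 20% of $346,200 = $69,240
Penalty before surcharge: $69,240 + $7,650 = $76,890
Administrative surcharge: 10% of $76,890 = $7,689
Total penalty: $76,890 + $7,689 = $84,579
Minimum $25,730: $84,579 meets the minimum, no increase.

$84,579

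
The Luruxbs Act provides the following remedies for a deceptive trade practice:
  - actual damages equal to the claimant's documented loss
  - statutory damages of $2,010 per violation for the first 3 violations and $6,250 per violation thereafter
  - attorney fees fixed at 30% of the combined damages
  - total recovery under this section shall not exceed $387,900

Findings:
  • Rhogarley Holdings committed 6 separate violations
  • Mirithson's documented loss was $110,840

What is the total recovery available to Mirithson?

$176,306

First 3 violations: 3 × $2,010 = $6,030
Remaining violations: (6 − 3) × $6,250 = $18,750
Statutory damages: $6,030 + $18,750 = $24,780
Combined damages: $110,840 + $24,780 = $135,620
Attorney fees: 30% of $135,620 = $40,686
Total before cap: $135,620 + $40,686 = $176,306
Cap at $387,900: $176,306 is within the cap, no reduction.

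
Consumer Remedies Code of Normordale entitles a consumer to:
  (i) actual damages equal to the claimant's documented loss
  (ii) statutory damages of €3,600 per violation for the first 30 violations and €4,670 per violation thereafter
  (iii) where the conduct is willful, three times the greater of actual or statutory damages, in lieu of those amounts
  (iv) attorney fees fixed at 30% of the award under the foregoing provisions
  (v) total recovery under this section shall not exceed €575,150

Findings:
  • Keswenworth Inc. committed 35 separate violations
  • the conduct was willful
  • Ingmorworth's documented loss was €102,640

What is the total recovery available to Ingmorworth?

€512,265

First 30 violations: 30 × €3,600 = €108,000
Remaining violations: (35 − 30) × €4,670 = €23,350
Statutory damages: €108,000 + €23,350 = €131,350
Greater of actual damages (€102,640) or statutory damages (€131,350): €131,350
Trebled: 3 × €131,350 = €394,050
Attorney fees: 30% of €394,050 = €118,215
Total before cap: €394,050 + €118,215 = €512,265
Cap at €575,150: €512,265 is within the cap, no reduction.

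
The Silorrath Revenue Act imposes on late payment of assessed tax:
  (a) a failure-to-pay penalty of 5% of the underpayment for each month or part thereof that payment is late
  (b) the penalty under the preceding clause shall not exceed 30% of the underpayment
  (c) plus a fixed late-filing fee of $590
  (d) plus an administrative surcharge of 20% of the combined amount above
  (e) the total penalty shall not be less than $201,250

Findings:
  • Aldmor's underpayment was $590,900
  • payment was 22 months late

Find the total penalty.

$213,432

Accrued rate: 5% × 22 = 110%, capped at 30% → 30%
Failure-to-pay penalty: 30% of $590,900 = $177,270
Penalty before surcharge: $177,270 + $590 = $177,860
Administrative surcharge: 20% of $177,860 = $35,572
Total penalty: $177,860 + $35,572 = $213,432
Minimum $201,250: $213,432 meets the minimum, no increase.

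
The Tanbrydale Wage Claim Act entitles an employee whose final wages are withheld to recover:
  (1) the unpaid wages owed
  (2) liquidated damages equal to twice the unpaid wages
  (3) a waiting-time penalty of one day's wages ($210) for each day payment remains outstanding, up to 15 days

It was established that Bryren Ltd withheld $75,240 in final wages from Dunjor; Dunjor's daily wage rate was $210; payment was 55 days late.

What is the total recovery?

Doubled: 2 × $75,240 = $150,480
Penalty days: min(55, 15) = 15
Waiting-time penalty: 15 × $210 = $3,150
Total award: $75,240 + $150,480 + $3,150 = $228,870

$228,870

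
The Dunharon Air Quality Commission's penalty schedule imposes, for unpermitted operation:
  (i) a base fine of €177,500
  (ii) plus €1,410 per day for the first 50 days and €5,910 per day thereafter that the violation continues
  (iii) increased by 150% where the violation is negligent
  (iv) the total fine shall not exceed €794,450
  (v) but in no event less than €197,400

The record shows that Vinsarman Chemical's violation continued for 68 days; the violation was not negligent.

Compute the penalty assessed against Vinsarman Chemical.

Civil penalty: €354,380

First 50 days: 50 × €1,410 = €70,500
Remaining days: (68 − 50) × €5,910 = €106,380
Per-day component: €70,500 + €106,380 = €176,880
Base plus per-day: €177,500 + €176,880 = €354,380
The violation was not negligent: no 150% increase.
Cap at €794,450: €354,380 is within the cap, no reduction.
Minimum €197,400: €354,380 meets the minimum, no increase.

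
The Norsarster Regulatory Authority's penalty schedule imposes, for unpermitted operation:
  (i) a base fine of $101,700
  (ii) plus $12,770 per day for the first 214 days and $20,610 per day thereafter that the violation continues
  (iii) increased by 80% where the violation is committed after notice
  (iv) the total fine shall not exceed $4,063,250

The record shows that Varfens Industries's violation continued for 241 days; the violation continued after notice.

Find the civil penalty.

First 214 days: 214 × $12,770 = $2,732,780
Remaining days: (241 − 214) × $20,610 = $556,470
Per-day component: $2,732,780 + $556,470 = $3,289,250
Base plus per-day: $101,700 + $3,289,250 = $3,390,950
Enhancement: 80% of $3,390,950 = $2,712,760
Enhanced fine: $3,390,950 + $2,712,760 = $6,103,710
Cap at $4,063,250: $6,103,710 exceeds the cap → $4,063,250

$4,063,250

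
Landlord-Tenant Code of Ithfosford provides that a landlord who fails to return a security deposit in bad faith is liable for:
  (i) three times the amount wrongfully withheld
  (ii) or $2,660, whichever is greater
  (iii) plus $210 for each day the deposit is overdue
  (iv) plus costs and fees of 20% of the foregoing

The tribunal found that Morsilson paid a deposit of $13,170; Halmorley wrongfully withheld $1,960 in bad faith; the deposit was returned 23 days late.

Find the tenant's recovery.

Trebled: 3 × $1,960 = $5,880
Minimum $2,660: $5,880 meets the minimum, no increase.
Late-return penalty: 23 × $210 = $4,830
Damages plus late penalty: $5,880 + $4,830 = $10,710
Costs and fees: 20% of $10,710 = $2,142
Total recovery: $10,710 + $2,142 = $12,852

$12,852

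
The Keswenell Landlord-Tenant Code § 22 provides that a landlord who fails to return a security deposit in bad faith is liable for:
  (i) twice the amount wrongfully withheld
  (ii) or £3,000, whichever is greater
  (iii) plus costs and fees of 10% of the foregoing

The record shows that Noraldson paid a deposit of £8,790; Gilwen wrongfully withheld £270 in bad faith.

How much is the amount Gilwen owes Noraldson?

Recovery: £3,300

Doubled: 2 × £270 = £540
Minimum £3,000: £540 is below the minimum → £3,000
Costs and fees: 10% of £3,000 = £300
Total recovery: £3,000 + £300 = £3,300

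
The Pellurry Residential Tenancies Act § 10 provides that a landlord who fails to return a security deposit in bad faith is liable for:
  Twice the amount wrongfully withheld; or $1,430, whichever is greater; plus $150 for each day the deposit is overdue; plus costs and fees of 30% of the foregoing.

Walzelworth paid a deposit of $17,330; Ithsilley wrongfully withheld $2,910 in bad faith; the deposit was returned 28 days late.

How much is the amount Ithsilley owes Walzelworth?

Doubled: 2 × $2,910 = $5,820
Minimum $1,430: $5,820 meets the minimum, no increase.
Late-return penalty: 28 × $150 = $4,200
Damages plus late penalty: $5,820 + $4,200 = $10,020
Costs and fees: 30% of $10,020 = $3,006
Total recovery: $10,020 + $3,006 = $13,026

$13,026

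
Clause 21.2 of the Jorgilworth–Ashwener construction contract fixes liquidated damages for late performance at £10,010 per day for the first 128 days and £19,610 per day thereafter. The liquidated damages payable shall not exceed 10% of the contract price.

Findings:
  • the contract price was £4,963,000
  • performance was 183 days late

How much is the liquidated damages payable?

£496,300

First 128 days: 128 × £10,010 = £1,281,280
Remaining days: (183 − 128) × £19,610 = £1,078,550
Accrued per-day damages: £1,281,280 + £1,078,550 = £2,359,830
Cap: 10% of £4,963,000 = £496,300
Cap at £496,300: £2,359,830 exceeds the cap → £496,300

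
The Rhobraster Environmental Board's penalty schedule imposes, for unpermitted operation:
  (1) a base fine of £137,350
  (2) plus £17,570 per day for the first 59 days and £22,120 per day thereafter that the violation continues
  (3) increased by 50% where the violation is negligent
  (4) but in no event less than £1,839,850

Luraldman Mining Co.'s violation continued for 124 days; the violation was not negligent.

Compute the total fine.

Civil penalty: £2,611,780

First 59 days: 59 × £17,570 = £1,036,630
Remaining days: (124 − 59) × £22,120 = £1,437,800
Per-day component: £1,036,630 + £1,437,800 = £2,474,430
Base plus per-day: £137,350 + £2,474,430 = £2,611,780
The violation was not negligent: no 50% increase.
Minimum £1,839,850: £2,611,780 meets the minimum, no increase.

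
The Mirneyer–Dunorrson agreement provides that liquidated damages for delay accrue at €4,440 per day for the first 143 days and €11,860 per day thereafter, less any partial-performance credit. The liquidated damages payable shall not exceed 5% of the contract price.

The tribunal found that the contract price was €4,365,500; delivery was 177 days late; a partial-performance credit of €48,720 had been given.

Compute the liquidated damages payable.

First 143 days: 143 × €4,440 = €634,920
Remaining days: (177 − 143) × €11,860 = €403,240
Accrued per-day damages: €634,920 + €403,240 = €1,038,160
Less partial-performance credit: €1,038,160 − €48,720 = €989,440
Cap: 5% of €4,365,500 = €218,275
Cap at €218,275: €989,440 exceeds the cap → €218,275

€218,275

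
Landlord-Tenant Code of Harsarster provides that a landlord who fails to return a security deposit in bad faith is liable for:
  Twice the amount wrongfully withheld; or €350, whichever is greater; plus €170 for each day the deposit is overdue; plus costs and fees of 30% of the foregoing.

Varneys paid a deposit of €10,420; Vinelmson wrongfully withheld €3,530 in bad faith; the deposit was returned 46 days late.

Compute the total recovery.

Doubled: 2 × €3,530 = €7,060
Minimum €350: €7,060 meets the minimum, no increase.
Late-return penalty: 46 × €170 = €7,820
Damages plus late penalty: €7,060 + €7,820 = €14,880
Costs and fees: 30% of €14,880 = €4,464
Total recovery: €14,880 + €4,464 = €19,344

Recovery: €19,344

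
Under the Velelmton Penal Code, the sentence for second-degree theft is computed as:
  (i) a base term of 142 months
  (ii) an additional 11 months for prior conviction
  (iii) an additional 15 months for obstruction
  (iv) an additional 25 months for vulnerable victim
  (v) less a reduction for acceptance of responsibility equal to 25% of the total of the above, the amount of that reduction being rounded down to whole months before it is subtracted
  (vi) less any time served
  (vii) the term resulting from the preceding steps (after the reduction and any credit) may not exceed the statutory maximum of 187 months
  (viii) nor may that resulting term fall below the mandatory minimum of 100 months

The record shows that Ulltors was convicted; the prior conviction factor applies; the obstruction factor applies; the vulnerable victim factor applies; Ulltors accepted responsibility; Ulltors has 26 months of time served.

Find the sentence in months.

Prior conviction enhancement: +11 months
Obstruction enhancement: +15 months
Vulnerable victim enhancement: +25 months
Adjusted term: 142 months + 11 months + 15 months + 25 months = 193 months
Acceptance of responsibility reduction: 25% of 193 months = 48 months (rounded down)
After reduction: 193 − 48 = 145 months
Less time served: 145 months − 26 months = 119 months
Cap at 187 months: 119 months is within the cap, no reduction.
Minimum 100 months: 119 months meets the minimum, no increase.

119 months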